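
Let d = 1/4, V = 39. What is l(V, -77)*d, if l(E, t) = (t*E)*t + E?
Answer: 115635/2 ≈ 57818.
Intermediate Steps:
l(E, t) = E + E*t² (l(E, t) = (E*t)*t + E = E*t² + E = E + E*t²)
d = ¼ ≈ 0.25000
l(V, -77)*d = (39*(1 + (-77)²))*(¼) = (39*(1 + 5929))*(¼) = (39*5930)*(¼) = 231270*(¼) = 115635/2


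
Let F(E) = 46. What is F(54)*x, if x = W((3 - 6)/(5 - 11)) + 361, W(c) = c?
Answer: 16629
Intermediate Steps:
x = 723/2 (x = (3 - 6)/(5 - 11) + 361 = -3/(-6) + 361 = -3*(-⅙) + 361 = ½ + 361 = 723/2 ≈ 361.50)
F(54)*x = 46*(723/2) = 16629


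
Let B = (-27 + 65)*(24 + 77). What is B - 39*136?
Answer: -1466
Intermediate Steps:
B = 3838 (B = 38*101 = 3838)
B - 39*136 = 3838 - 39*136 = 3838 - 5304 = -1466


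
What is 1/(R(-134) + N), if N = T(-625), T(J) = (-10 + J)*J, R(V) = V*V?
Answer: 1/414831 ≈ 2.4106e-6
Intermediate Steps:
R(V) = V²
T(J) = J*(-10 + J)
N = 396875 (N = -625*(-10 - 625) = -625*(-635) = 396875)
1/(R(-134) + N) = 1/((-134)² + 396875) = 1/(17956 + 396875) = 1/414831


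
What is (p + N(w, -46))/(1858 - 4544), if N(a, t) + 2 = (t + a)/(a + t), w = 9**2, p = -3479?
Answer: 1740/1343 ≈ 1.2956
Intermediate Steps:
w = 81
N(a, t) = -1 (N(a, t) = -2 + (t + a)/(a + t) = -2 + (a + t)/(a + t) = -2 + 1 = -1)
(p + N(w, -46))/(1858 - 4544) = (-3479 - 1)/(1858 - 4544) = -3480/(-2686) = -3480*(-1/2686) = 1740/1343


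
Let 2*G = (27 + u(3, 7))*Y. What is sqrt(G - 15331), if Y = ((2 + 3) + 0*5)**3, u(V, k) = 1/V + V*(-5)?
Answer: I*sqrt(524166)/6 ≈ 120.67*I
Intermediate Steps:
u(V, k) = 1/V - 5*V
Y = 125 (Y = (5 + 0)**3 = 5**3 = 125)
G = 4625/6 (G = ((27 + (1/3 - 5*3))*125)/2 = ((27 + (1/3 - 15))*125)/2 = ((27 - 44/3)*125)/2 = ((37/3)*125)/2 = (1/2)*(4625/3) = 4625/6 ≈ 770.83)
sqrt(G - 15331) = sqrt(4625/6 - 15331) = sqrt(-87361/6) = I*sqrt(524166)/6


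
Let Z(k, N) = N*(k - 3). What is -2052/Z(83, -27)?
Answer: 19/20 ≈ 0.95000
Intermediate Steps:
Z(k, N) = N*(-3 + k)
-2052/Z(83, -27) = -2052*(-1/(27*(-3 + 83))) = -2052/((-27*80)) = -2052/(-2160) = -2052*(-1/2160) = 19/20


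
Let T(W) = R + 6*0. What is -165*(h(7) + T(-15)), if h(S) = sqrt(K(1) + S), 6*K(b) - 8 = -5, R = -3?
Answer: 495 - 165*sqrt(30)/2 ≈ 43.129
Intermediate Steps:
K(b) = 1/2 (K(b) = 4/3 + (1/6)*(-5) = 4/3 - 5/6 = 1/2)
T(W) = -3 (T(W) = -3 + 6*0 = -3 + 0 = -3)
h(S) = sqrt(1/2 + S)
-165*(h(7) + T(-15)) = -165*(sqrt(2 + 4*7)/2 - 3) = -165*(sqrt(2 + 28)/2 - 3) = -165*(sqrt(30)/2 - 3) = -165*(-3 + sqrt(30)/2) = 495 - 165*sqrt(30)/2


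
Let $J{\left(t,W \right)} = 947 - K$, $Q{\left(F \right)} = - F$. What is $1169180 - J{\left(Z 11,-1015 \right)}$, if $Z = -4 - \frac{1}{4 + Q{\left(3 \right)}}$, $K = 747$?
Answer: $1168980$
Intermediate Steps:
$Z = -5$ ($Z = -4 - \frac{1}{4 - 3} = -4 - 1^{-1} = -4 - 1 = -5$)
$J{\left(t,W \right)} = 200$ ($J{\left(t,W \right)} = 947 - 747 = 200$)
$1169180 - J{\left(Z 11,-1015 \right)} = 1169180 - 200 = 1168980$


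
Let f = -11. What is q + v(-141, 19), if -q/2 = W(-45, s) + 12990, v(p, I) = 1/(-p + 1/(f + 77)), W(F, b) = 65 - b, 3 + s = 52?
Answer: -242093618/9307 ≈ -26012.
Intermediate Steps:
s = 49 (s = -3 + 52 = 49)
v(p, I) = 1/(1/66 - p) (v(p, I) = 1/(-p + 1/(-11 + 77)) = 1/(-p + 1/66) = 1/(1/66 - p))
q = -26012 (q = -2*((65 - 1*49) + 12990) = -2*((65 - 49) + 12990) = -2*(16 + 12990) = -2*13006 = -26012)
q + v(-141, 19) = -26012 - 66/(-1 + 66*(-141)) = -26012 - 66/(-1 - 9306) = -26012 - 66/(-9307) = -26012 - 66*(-1/9307) = -26012 + 66/9307 = -242093618/9307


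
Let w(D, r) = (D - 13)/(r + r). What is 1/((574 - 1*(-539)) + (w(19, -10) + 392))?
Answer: 10/15047 ≈ 0.00066458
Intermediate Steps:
w(D, r) = (-13 + D)/(2*r) (w(D, r) = (-13 + D)/((2*r)) = (-13 + D)*(1/(2*r)) = (-13 + D)/(2*r))
1/((574 - 1*(-539)) + (w(19, -10) + 392)) = 1/((574 - 1*(-539)) + ((1/2)*(-13 + 19)/(-10) + 392)) = 1/((574 + 539) + ((1/2)*(-1/10)*6 + 392)) = 1/(1113 + (-3/10 + 392)) = 1/(1113 + 3917/10) = 1/(15047/10) = 10/15047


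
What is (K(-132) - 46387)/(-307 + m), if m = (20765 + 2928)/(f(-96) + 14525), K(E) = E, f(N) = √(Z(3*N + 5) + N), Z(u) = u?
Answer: 2997009481095157/19673536292695 - 1102174667*I*√379/19673536292695 ≈ 152.34 - 0.0010907*I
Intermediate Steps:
f(N) = √(5 + 4*N) (f(N) = √((3*N + 5) + N) = √((5 + 3*N) + N) = √(5 + 4*N))
m = 23693/(14525 + I*√379) (m = (20765 + 2928)/(√(5 + 4*(-96)) + 14525) = 23693/(√(5 - 384) + 14525) = 23693/(√(-379) + 14525) = 23693/(I*√379 + 14525) = 23693/(14525 + I*√379) ≈ 1.6312 - 0.0021863*I)
(K(-132) - 46387)/(-307 + m) = (-132 - 46387)/(-307 + (344140825/210976004 - 23693*I*√379/210976004)) = -46519/(-64425492403/210976004 - 23693*I*√379/210976004)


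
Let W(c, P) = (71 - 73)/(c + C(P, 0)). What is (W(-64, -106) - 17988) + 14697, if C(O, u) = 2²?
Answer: -98729/30 ≈ -3291.0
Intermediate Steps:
C(O, u) = 4
W(c, P) = -2/(4 + c) (W(c, P) = (71 - 73)/(c + 4) = -2/(4 + c))
(W(-64, -106) - 17988) + 14697 = (-2/(4 - 64) - 17988) + 14697 = (-2/(-60) - 17988) + 14697 = (-2*(-1/60) - 17988) + 14697 = (1/30 - 17988) + 14697 = -539639/30 + 14697 = -98729/30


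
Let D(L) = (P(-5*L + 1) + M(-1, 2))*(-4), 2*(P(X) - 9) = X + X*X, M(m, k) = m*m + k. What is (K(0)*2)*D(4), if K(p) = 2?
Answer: -2928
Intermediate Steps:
M(m, k) = k + m² (M(m, k) = m² + k = k + m²)
P(X) = 9 + X/2 + X²/2 (P(X) = 9 + (X + X*X)/2 = 9 + (X + X²)/2 = 9 + (X/2 + X²/2) = 9 + X/2 + X²/2)
D(L) = -50 - 2*(1 - 5*L)² + 10*L (D(L) = ((9 + (-5*L + 1)/2 + (-5*L + 1)²/2) + (2 + (-1)²))*(-4) = ((9 + (1 - 5*L)/2 + (1 - 5*L)²/2) + (2 + 1))*(-4) = ((9 + (½ - 5*L/2) + (1 - 5*L)²/2) + 3)*(-4) = ((19/2 + (1 - 5*L)²/2 - 5*L/2) + 3)*(-4) = (25/2 + (1 - 5*L)²/2 - 5*L/2)*(-4) = -50 - 2*(1 - 5*L)² + 10*L)
(K(0)*2)*D(4) = (2*2)*(-52 - 50*4² + 30*4) = 4*(-52 - 50*16 + 120) = 4*(-52 - 800 + 120) = 4*(-732) = -2928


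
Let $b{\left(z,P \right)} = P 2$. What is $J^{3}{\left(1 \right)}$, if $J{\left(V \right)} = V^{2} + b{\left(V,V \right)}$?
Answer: $27$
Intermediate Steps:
$b{\left(z,P \right)} = 2 P$
$J{\left(V \right)} = V^{2} + 2 V$
$J^{3}{\left(1 \right)} = \left(1 \left(2 + 1\right)\right)^{3} = \left(1 \cdot 3\right)^{3} = 3^{3} = 27$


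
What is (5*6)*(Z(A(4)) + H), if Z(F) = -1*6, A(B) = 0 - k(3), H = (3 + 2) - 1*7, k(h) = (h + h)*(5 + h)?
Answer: -240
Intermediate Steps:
k(h) = 2*h*(5 + h) (k(h) = (2*h)*(5 + h) = 2*h*(5 + h))
H = -2 (H = 5 - 7 = -2)
A(B) = -48 (A(B) = 0 - 2*3*(5 + 3) = 0 - 2*3*8 = 0 - 1*48 = 0 - 48 = -48)
Z(F) = -6
(5*6)*(Z(A(4)) + H) = (5*6)*(-6 - 2) = 30*(-8) = -240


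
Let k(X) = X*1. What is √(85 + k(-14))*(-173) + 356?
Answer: 356 - 173*√71 ≈ -1101.7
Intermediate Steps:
k(X) = X
√(85 + k(-14))*(-173) + 356 = √(85 - 14)*(-173) + 356 = √71*(-173) + 356 = -173*√71 + 356 = 356 - 173*√71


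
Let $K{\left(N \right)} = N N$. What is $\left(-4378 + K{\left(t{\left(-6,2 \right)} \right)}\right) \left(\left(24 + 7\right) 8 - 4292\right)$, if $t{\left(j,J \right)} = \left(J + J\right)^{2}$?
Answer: $16669368$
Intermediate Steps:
$t{\left(j,J \right)} = 4 J^{2}$ ($t{\left(j,J \right)} = \left(2 J\right)^{2} = 4 J^{2}$)
$K{\left(N \right)} = N^{2}$
$\left(-4378 + K{\left(t{\left(-6,2 \right)} \right)}\right) \left(\left(24 + 7\right) 8 - 4292\right) = \left(-4378 + \left(4 \cdot 2^{2}\right)^{2}\right) \left(\left(24 + 7\right) 8 - 4292\right) = \left(-4378 + \left(4 \cdot 4\right)^{2}\right) \left(31 \cdot 8 - 4292\right) = \left(-4378 + 16^{2}\right) \left(248 - 4292\right) = \left(-4378 + 256\right) \left(-4044\right) = \left(-4122\right) \left(-4044\right) = 16669368$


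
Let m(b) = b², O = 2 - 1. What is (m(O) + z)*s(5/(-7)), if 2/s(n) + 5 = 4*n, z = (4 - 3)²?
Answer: -28/55 ≈ -0.50909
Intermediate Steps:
z = 1 (z = 1² = 1)
O = 1
s(n) = 2/(-5 + 4*n)
(m(O) + z)*s(5/(-7)) = (1² + 1)*(2/(-5 + 4*(5/(-7)))) = (1 + 1)*(2/(-5 + 4*(5*(-⅐)))) = 2*(2/(-5 + 4*(-5/7))) = 2*(2/(-5 - 20/7)) = 2*(2/(-55/7)) = 2*(2*(-7/55)) = 2*(-14/55) = -28/55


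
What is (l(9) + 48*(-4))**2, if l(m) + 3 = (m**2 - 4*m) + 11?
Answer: 19321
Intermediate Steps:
l(m) = 8 + m**2 - 4*m (l(m) = -3 + ((m**2 - 4*m) + 11) = -3 + (11 + m**2 - 4*m) = 8 + m**2 - 4*m)
(l(9) + 48*(-4))**2 = ((8 + 9**2 - 4*9) + 48*(-4))**2 = ((8 + 81 - 36) - 192)**2 = (53 - 192)**2 = (-139)**2 = 19321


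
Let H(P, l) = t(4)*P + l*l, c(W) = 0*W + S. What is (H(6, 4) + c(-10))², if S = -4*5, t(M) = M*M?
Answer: 8464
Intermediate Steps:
t(M) = M²
S = -20
c(W) = -20 (c(W) = 0*W - 20 = 0 - 20 = -20)
H(P, l) = l² + 16*P (H(P, l) = 4²*P + l*l = 16*P + l² = l² + 16*P)
(H(6, 4) + c(-10))² = ((4² + 16*6) - 20)² = ((16 + 96) - 20)² = (112 - 20)² = 92² = 8464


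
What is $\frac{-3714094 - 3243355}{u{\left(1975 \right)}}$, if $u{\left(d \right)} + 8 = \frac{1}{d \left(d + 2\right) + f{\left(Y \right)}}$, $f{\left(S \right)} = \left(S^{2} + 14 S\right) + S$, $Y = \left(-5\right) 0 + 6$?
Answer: $\frac{27166758067749}{31237607} \approx 8.6968 \cdot 10^{5}$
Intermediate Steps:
$Y = 6$ ($Y = 0 + 6 = 6$)
$f{\left(S \right)} = S^{2} + 15 S$
$u{\left(d \right)} = -8 + \frac{1}{126 + d \left(2 + d\right)}$ ($u{\left(d \right)} = -8 + \frac{1}{d \left(d + 2\right) + 6 \left(15 + 6\right)} = -8 + \frac{1}{d \left(2 + d\right) + 6 \cdot 21} = -8 + \frac{1}{d \left(2 + d\right) + 126} = -8 + \frac{1}{126 + d \left(2 + d\right)}$)
$\frac{-3714094 - 3243355}{u{\left(1975 \right)}} = \frac{-3714094 - 3243355}{\frac{1}{126 + 1975^{2} + 2 \cdot 1975} \left(-1007 - 31600 - 8 \cdot 1975^{2}\right)} = - \frac{6957449}{\frac{1}{126 + 3900625 + 3950} \left(-1007 - 31600 - 31205000\right)} = - \frac{6957449}{\frac{1}{3904701} \left(-1007 - 31600 - 31205000\right)} = - \frac{6957449}{\frac{1}{3904701} \left(-31237607\right)} = - \frac{6957449}{- \frac{31237607}{3904701}} = \left(-6957449\right) \left(- \frac{3904701}{31237607}\right) = \frac{27166758067749}{31237607}$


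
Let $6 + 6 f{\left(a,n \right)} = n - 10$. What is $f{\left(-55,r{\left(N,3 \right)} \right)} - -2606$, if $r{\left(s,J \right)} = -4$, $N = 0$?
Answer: $\frac{7808}{3} \approx 2602.7$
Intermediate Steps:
$f{\left(a,n \right)} = - \frac{8}{3} + \frac{n}{6}$ ($f{\left(a,n \right)} = -1 + \frac{n - 10}{6} = -1 + \frac{-10 + n}{6} = -1 + \left(- \frac{5}{3} + \frac{n}{6}\right) = - \frac{8}{3} + \frac{n}{6}$)
$f{\left(-55,r{\left(N,3 \right)} \right)} - -2606 = \left(- \frac{8}{3} + \frac{1}{6} \left(-4\right)\right) - -2606 = \left(- \frac{8}{3} - \frac{2}{3}\right) + 2606 = - \frac{10}{3} + 2606 = \frac{7808}{3}$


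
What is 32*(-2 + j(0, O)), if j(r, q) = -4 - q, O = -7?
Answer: 32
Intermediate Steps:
32*(-2 + j(0, O)) = 32*(-2 + (-4 - 1*(-7))) = 32*(-2 + (-4 + 7)) = 32*(-2 + 3) = 32*1 = 32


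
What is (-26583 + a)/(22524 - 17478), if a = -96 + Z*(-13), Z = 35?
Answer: -13567/2523 ≈ -5.3773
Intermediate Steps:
a = -551 (a = -96 + 35*(-13) = -96 - 455 = -551)
(-26583 + a)/(22524 - 17478) = (-26583 - 551)/(22524 - 17478) = -27134/5046 = -27134*1/5046 = -13567/2523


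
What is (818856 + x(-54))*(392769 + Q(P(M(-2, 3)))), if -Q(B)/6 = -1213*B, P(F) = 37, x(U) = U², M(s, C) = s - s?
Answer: 544058261460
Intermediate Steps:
M(s, C) = 0
Q(B) = 7278*B (Q(B) = -(-7278)*B = 7278*B)
(818856 + x(-54))*(392769 + Q(P(M(-2, 3)))) = (818856 + (-54)²)*(392769 + 7278*37) = (818856 + 2916)*(392769 + 269286) = 821772*662055 = 544058261460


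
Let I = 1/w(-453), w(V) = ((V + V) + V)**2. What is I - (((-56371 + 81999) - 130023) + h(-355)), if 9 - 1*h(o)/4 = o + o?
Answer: 187493512240/1846881 ≈ 1.0152e+5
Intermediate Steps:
h(o) = 36 - 8*o (h(o) = 36 - 4*(o + o) = 36 - 8*o)
w(V) = 9*V**2 (w(V) = (2*V + V)**2 = (3*V)**2 = 9*V**2)
I = 1/1846881 (I = 1/(9*(-453)**2) = 1/(9*205209) = 1/1846881 ≈ 5.4145e-7)
I - (((-56371 + 81999) - 130023) + h(-355)) = 1/1846881 - (((-56371 + 81999) - 130023) + (36 - 8*(-355))) = 1/1846881 - ((25628 - 130023) + (36 + 2840)) = 1/1846881 - (-104395 + 2876) = 1/1846881 - 1*(-101519) = 1/1846881 + 101519 = 187493512240/1846881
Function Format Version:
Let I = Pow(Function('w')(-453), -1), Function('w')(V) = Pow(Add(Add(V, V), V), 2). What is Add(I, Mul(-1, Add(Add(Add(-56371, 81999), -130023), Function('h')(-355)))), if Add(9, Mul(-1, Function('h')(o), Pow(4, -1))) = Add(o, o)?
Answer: Rational(187493512240, 1846881) ≈ 1.0152e+5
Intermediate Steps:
Function('h')(o) = Add(36, Mul(-8, o)) (Function('h')(o) = Add(36, Mul(-4, Add(o, o))) = Add(36, Mul(-4, Mul(2, o))) = Add(36, Mul(-8, o)))
Function('w')(V) = Mul(9, Pow(V, 2)) (Function('w')(V) = Pow(Add(Mul(2, V), V), 2) = Pow(Mul(3, V), 2) = Mul(9, Pow(V, 2)))
I = Rational(1, 1846881) (I = Pow(Mul(9, Pow(-453, 2)), -1) = Pow(Mul(9, 205209), -1) = Pow(1846881, -1) = Rational(1, 1846881) ≈ 5.4145e-7)
Add(I, Mul(-1, Add(Add(Add(-56371, 81999), -130023), Function('h')(-355)))) = Add(Rational(1, 1846881), Mul(-1, Add(Add(Add(-56371, 81999), -130023), Add(36, Mul(-8, -355))))) = Add(Rational(1, 1846881), Mul(-1, Add(Add(25628, -130023), Add(36, 2840)))) = Add(Rational(1, 1846881), Mul(-1, Add(-104395, 2876))) = Add(Rational(1, 1846881), Mul(-1, -101519)) = Add(Rational(1, 1846881), 101519) = Rational(187493512240, 1846881)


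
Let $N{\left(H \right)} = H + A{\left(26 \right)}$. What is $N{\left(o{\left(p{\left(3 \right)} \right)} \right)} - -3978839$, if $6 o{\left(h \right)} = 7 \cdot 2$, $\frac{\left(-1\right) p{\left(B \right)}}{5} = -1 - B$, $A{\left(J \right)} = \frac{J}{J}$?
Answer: $\frac{11936527}{3} \approx 3.9788 \cdot 10^{6}$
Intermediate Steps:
$A{\left(J \right)} = 1$
$p{\left(B \right)} = 5 + 5 B$ ($p{\left(B \right)} = - 5 \left(-1 - B\right) = 5 + 5 B$)
$o{\left(h \right)} = \frac{7}{3}$ ($o{\left(h \right)} = \frac{7 \cdot 2}{6} = \frac{1}{6} \cdot 14 = \frac{7}{3}$)
$N{\left(H \right)} = 1 + H$ ($N{\left(H \right)} = H + 1 = 1 + H$)
$N{\left(o{\left(p{\left(3 \right)} \right)} \right)} - -3978839 = \left(1 + \frac{7}{3}\right) - -3978839 = \frac{10}{3} + 3978839 = \frac{11936527}{3}$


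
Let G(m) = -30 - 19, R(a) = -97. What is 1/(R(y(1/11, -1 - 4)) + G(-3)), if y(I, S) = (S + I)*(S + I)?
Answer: -1/146 ≈ -0.0068493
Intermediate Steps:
y(I, S) = (I + S)² (y(I, S) = (I + S)*(I + S) = (I + S)²)
G(m) = -49
1/(R(y(1/11, -1 - 4)) + G(-3)) = 1/(-97 - 49) = 1/(-146) = -1/146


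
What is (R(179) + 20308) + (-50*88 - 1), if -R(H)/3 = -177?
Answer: 16438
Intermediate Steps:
R(H) = 531 (R(H) = -3*(-177) = 531)
(R(179) + 20308) + (-50*88 - 1) = (531 + 20308) + (-50*88 - 1) = 20839 + (-4400 - 1) = 20839 - 4401 = 16438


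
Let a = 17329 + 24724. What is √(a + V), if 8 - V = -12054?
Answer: √54115 ≈ 232.63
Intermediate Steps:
V = 12062 (V = 8 - 1*(-12054) = 8 + 12054 = 12062)
a = 42053
√(a + V) = √(42053 + 12062) = √54115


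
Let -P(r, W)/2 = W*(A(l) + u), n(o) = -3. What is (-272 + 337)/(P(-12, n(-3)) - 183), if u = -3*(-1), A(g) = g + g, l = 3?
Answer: -65/129 ≈ -0.50388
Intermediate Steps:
A(g) = 2*g
u = 3
P(r, W) = -18*W (P(r, W) = -2*W*(2*3 + 3) = -2*W*(6 + 3) = -2*W*9 = -18*W)
(-272 + 337)/(P(-12, n(-3)) - 183) = (-272 + 337)/(-18*(-3) - 183) = 65/(54 - 183) = 65/(-129) = 65*(-1/129) = -65/129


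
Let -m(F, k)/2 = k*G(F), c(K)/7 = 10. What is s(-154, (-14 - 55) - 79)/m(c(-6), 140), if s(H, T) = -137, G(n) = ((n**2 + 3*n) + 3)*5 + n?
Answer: 137/7177800 ≈ 1.9087e-5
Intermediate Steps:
G(n) = 15 + 5*n**2 + 16*n (G(n) = (3 + n**2 + 3*n)*5 + n = (15 + 5*n**2 + 15*n) + n = 15 + 5*n**2 + 16*n)
c(K) = 70 (c(K) = 7*10 = 70)
m(F, k) = -2*k*(15 + 5*F**2 + 16*F)
s(-154, (-14 - 55) - 79)/m(c(-6), 140) = -137*(-1/(280*(15 + 5*70**2 + 16*70))) = -137*(-1/(280*(15 + 5*4900 + 1120))) = -137*(-1/(280*(15 + 24500 + 1120))) = -137/((-2*140*25635)) = -137/(-7177800) = -137*(-1/7177800) = 137/7177800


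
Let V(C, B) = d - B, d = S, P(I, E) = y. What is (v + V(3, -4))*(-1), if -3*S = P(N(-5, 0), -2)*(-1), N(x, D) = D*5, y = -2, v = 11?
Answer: -43/3 ≈ -14.333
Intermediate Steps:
N(x, D) = 5*D
P(I, E) = -2
S = -2/3 (S = -(-2)*(-1)/3 = -1/3*2 = -2/3 ≈ -0.66667)
d = -2/3 ≈ -0.66667
V(C, B) = -2/3 - B
(v + V(3, -4))*(-1) = (11 + (-2/3 - 1*(-4)))*(-1) = (11 + (-2/3 + 4))*(-1) = (11 + 10/3)*(-1) = (43/3)*(-1) = -43/3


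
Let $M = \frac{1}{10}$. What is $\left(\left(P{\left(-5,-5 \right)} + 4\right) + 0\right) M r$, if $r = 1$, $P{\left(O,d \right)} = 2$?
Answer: $\frac{3}{5} \approx 0.6$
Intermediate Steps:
$M = \frac{1}{10} \approx 0.1$
$\left(\left(P{\left(-5,-5 \right)} + 4\right) + 0\right) M r = \left(\left(2 + 4\right) + 0\right) \frac{1}{10} \cdot 1 = \left(6 + 0\right) \frac{1}{10} \cdot 1 = 6 \cdot \frac{1}{10} \cdot 1 = \frac{3}{5} \cdot 1 = \frac{3}{5}$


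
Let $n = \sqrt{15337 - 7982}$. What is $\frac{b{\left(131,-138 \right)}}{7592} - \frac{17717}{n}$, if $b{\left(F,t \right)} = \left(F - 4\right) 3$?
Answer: $\frac{381}{7592} - \frac{17717 \sqrt{7355}}{7355} \approx -206.53$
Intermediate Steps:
$b{\left(F,t \right)} = -12 + 3 F$ ($b{\left(F,t \right)} = \left(-4 + F\right) 3 = -12 + 3 F$)
$n = \sqrt{7355} \approx 85.761$
$\frac{b{\left(131,-138 \right)}}{7592} - \frac{17717}{n} = \frac{-12 + 3 \cdot 131}{7592} - \frac{17717}{\sqrt{7355}} = \left(-12 + 393\right) \frac{1}{7592} - 17717 \frac{\sqrt{7355}}{7355} = 381 \cdot \frac{1}{7592} - \frac{17717 \sqrt{7355}}{7355} = \frac{381}{7592} - \frac{17717 \sqrt{7355}}{7355}$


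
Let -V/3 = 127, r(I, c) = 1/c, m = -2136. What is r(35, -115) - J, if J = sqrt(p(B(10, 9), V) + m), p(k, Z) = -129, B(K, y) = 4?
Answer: -1/115 - I*sqrt(2265) ≈ -0.0086956 - 47.592*I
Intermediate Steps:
V = -381 (V = -3*127 = -381)
J = I*sqrt(2265) (J = sqrt(-129 - 2136) = sqrt(-2265) = I*sqrt(2265) ≈ 47.592*I)
r(35, -115) - J = 1/(-115) - I*sqrt(2265) = -1/115 - I*sqrt(2265)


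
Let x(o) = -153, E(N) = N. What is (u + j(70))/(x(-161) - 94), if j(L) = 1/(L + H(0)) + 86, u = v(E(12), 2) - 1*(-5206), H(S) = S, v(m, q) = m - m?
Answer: -370441/17290 ≈ -21.425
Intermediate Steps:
v(m, q) = 0
u = 5206 (u = 0 - 1*(-5206) = 0 + 5206 = 5206)
j(L) = 86 + 1/L (j(L) = 1/(L + 0) + 86 = 1/L + 86 = 86 + 1/L)
(u + j(70))/(x(-161) - 94) = (5206 + (86 + 1/70))/(-153 - 94) = (5206 + (86 + 1/70))/(-247) = (5206 + 6021/70)*(-1/247) = (370441/70)*(-1/247) = -370441/17290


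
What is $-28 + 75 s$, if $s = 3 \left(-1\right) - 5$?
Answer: $-628$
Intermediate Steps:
$s = -8$ ($s = -3 - 5 = -8$)
$-28 + 75 s = -28 + 75 \left(-8\right) = -28 - 600 = -628$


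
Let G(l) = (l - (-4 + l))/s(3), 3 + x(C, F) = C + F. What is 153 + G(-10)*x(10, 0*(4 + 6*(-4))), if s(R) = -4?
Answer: 146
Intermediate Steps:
x(C, F) = -3 + C + F (x(C, F) = -3 + (C + F) = -3 + C + F)
G(l) = -1 (G(l) = (l - (-4 + l))/(-4) = (l + (4 - l))*(-1/4) = 4*(-1/4) = -1)
153 + G(-10)*x(10, 0*(4 + 6*(-4))) = 153 - (-3 + 10 + 0*(4 + 6*(-4))) = 153 - (-3 + 10 + 0*(4 - 24)) = 153 - (-3 + 10 + 0*(-20)) = 153 - (-3 + 10 + 0) = 153 - 1*7 = 153 - 7 = 146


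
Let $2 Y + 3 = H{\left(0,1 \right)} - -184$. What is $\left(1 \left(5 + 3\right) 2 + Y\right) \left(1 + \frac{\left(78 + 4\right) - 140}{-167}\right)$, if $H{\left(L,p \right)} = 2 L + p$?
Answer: $\frac{24075}{167} \approx 144.16$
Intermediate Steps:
$H{\left(L,p \right)} = p + 2 L$
$Y = 91$ ($Y = - \frac{3}{2} + \frac{\left(1 + 2 \cdot 0\right) - -184}{2} = - \frac{3}{2} + \frac{\left(1 + 0\right) + 184}{2} = - \frac{3}{2} + \frac{1 + 184}{2} = - \frac{3}{2} + \frac{1}{2} \cdot 185 = - \frac{3}{2} + \frac{185}{2} = 91$)
$\left(1 \left(5 + 3\right) 2 + Y\right) \left(1 + \frac{\left(78 + 4\right) - 140}{-167}\right) = \left(1 \left(5 + 3\right) 2 + 91\right) \left(1 + \frac{\left(78 + 4\right) - 140}{-167}\right) = \left(1 \cdot 8 \cdot 2 + 91\right) \left(1 + \left(82 - 140\right) \left(- \frac{1}{167}\right)\right) = \left(1 \cdot 16 + 91\right) \left(1 - - \frac{58}{167}\right) = \left(16 + 91\right) \left(1 + \frac{58}{167}\right) = 107 \cdot \frac{225}{167} = \frac{24075}{167}$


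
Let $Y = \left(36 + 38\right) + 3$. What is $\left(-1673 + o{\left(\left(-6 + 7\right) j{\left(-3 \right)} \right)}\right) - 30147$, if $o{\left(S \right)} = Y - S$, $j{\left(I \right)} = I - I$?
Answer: $-31743$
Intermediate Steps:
$j{\left(I \right)} = 0$
$Y = 77$ ($Y = 74 + 3 = 77$)
$o{\left(S \right)} = 77 - S$
$\left(-1673 + o{\left(\left(-6 + 7\right) j{\left(-3 \right)} \right)}\right) - 30147 = \left(-1673 + \left(77 - \left(-6 + 7\right) 0\right)\right) - 30147 = \left(-1673 + \left(77 - 1 \cdot 0\right)\right) - 30147 = \left(-1673 + \left(77 - 0\right)\right) - 30147 = \left(-1673 + \left(77 + 0\right)\right) - 30147 = \left(-1673 + 77\right) - 30147 = -1596 - 30147 = -31743$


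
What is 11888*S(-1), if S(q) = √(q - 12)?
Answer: 11888*I*√13 ≈ 42863.0*I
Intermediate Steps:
S(q) = √(-12 + q)
11888*S(-1) = 11888*√(-12 - 1) = 11888*√(-13) = 11888*(I*√13) = 11888*I*√13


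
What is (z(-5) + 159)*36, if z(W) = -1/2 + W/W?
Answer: 5742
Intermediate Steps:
z(W) = 1/2 (z(W) = -1*1/2 + 1 = -1/2 + 1 = 1/2)
(z(-5) + 159)*36 = (1/2 + 159)*36 = (319/2)*36 = 5742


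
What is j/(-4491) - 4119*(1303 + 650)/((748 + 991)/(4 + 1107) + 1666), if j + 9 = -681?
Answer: -4459588714673/924479835 ≈ -4823.9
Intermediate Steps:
j = -690 (j = -9 - 681 = -690)
j/(-4491) - 4119*(1303 + 650)/((748 + 991)/(4 + 1107) + 1666) = -690/(-4491) - 4119*(1303 + 650)/((748 + 991)/(4 + 1107) + 1666) = -690*(-1/4491) - 4119*1953/(1739/1111 + 1666) = 230/1497 - 4119*1953/(1739*(1/1111) + 1666) = 230/1497 - 4119*1953/(1739/1111 + 1666) = 230/1497 - 4119/((1852665/1111)*(1/1953)) = 230/1497 - 4119/617555/723261 = 230/1497 - 4119*723261/617555 = 230/1497 - 2979112059/617555 = -4459588714673/924479835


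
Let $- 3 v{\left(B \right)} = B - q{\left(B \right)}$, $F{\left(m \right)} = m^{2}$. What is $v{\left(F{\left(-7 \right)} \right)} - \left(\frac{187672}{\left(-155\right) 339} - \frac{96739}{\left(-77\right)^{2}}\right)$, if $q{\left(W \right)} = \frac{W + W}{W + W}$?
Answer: $\frac{1211229163}{311539305} \approx 3.8879$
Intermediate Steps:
$q{\left(W \right)} = 1$ ($q{\left(W \right)} = \frac{2 W}{2 W} = 2 W \frac{1}{2 W} = 1$)
$v{\left(B \right)} = \frac{1}{3} - \frac{B}{3}$ ($v{\left(B \right)} = - \frac{B - 1}{3} = - \frac{-1 + B}{3} = \frac{1}{3} - \frac{B}{3}$)
$v{\left(F{\left(-7 \right)} \right)} - \left(\frac{187672}{\left(-155\right) 339} - \frac{96739}{\left(-77\right)^{2}}\right) = \left(\frac{1}{3} - \frac{\left(-7\right)^{2}}{3}\right) - \left(\frac{187672}{\left(-155\right) 339} - \frac{96739}{\left(-77\right)^{2}}\right) = \left(\frac{1}{3} - \frac{49}{3}\right) - \left(\frac{187672}{-52545} - \frac{96739}{5929}\right) = \left(\frac{1}{3} - \frac{49}{3}\right) - \left(187672 \left(- \frac{1}{52545}\right) - \frac{96739}{5929}\right) = -16 - \left(- \frac{187672}{52545} - \frac{96739}{5929}\right) = -16 - - \frac{6195858043}{311539305} = -16 + \frac{6195858043}{311539305} = \frac{1211229163}{311539305}$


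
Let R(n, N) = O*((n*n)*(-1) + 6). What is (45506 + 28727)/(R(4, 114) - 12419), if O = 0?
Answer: -74233/12419 ≈ -5.9774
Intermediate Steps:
R(n, N) = 0 (R(n, N) = 0*((n*n)*(-1) + 6) = 0*(n**2*(-1) + 6) = 0*(-n**2 + 6) = 0*(6 - n**2) = 0)
(45506 + 28727)/(R(4, 114) - 12419) = (45506 + 28727)/(0 - 12419) = 74233/(-12419) = 74233*(-1/12419) = -74233/12419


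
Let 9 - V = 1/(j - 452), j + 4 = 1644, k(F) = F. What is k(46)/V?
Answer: 54648/10691 ≈ 5.1116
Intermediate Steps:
j = 1640 (j = -4 + 1644 = 1640)
V = 10691/1188 (V = 9 - 1/(1640 - 452) = 9 - 1/1188 = 10691/1188 ≈ 8.9992)
k(46)/V = 46/(10691/1188) = 46*(1188/10691) = 54648/10691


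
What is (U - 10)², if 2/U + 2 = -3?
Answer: 2704/25 ≈ 108.16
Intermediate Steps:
U = -⅖ (U = 2/(-2 - 3) = 2/(-5) = 2*(-⅕) = -⅖ ≈ -0.40000)
(U - 10)² = (-⅖ - 10)² = (-52/5)² = 2704/25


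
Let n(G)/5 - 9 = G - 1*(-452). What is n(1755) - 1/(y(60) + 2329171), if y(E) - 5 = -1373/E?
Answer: 1548420991900/139749187 ≈ 11080.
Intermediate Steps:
y(E) = 5 - 1373/E
n(G) = 2305 + 5*G (n(G) = 45 + 5*(G - 1*(-452)) = 45 + 5*(G + 452) = 45 + 5*(452 + G) = 45 + (2260 + 5*G) = 2305 + 5*G)
n(1755) - 1/(y(60) + 2329171) = (2305 + 5*1755) - 1/((5 - 1373/60) + 2329171) = (2305 + 8775) - 1/((5 - 1373*1/60) + 2329171) = 11080 - 1/((5 - 1373/60) + 2329171) = 11080 - 1/(-1073/60 + 2329171) = 11080 - 1/139749187/60 = 11080 - 1*60/139749187 = 11080 - 60/139749187 = 1548420991900/139749187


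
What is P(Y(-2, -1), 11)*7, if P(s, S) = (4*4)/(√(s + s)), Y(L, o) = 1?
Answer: 56*√2 ≈ 79.196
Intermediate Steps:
P(s, S) = 8*√2/√s (P(s, S) = 16/(√(2*s)) = 16/((√2*√s)) = 16*(√2/(2*√s)) = 8*√2/√s)
P(Y(-2, -1), 11)*7 = (8*√2/√1)*7 = (8*√2*1)*7 = (8*√2)*7 = 56*√2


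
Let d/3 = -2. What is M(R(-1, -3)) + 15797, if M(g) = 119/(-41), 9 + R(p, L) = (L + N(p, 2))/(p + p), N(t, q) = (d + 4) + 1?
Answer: 647558/41 ≈ 15794.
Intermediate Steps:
d = -6 (d = 3*(-2) = -6)
N(t, q) = -1 (N(t, q) = (-6 + 4) + 1 = -2 + 1 = -1)
R(p, L) = -9 + (-1 + L)/(2*p) (R(p, L) = -9 + (L - 1)/(p + p) = -9 + (-1 + L)/((2*p)) = -9 + (-1 + L)*(1/(2*p)) = -9 + (-1 + L)/(2*p))
M(g) = -119/41 (M(g) = 119*(-1/41) = -119/41)
M(R(-1, -3)) + 15797 = -119/41 + 15797 = 647558/41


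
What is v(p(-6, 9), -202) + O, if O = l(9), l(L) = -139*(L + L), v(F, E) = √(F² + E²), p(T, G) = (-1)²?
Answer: -2502 + √40805 ≈ -2300.0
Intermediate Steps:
p(T, G) = 1
v(F, E) = √(E² + F²)
l(L) = -278*L
O = -2502 (O = -278*9 = -2502)
v(p(-6, 9), -202) + O = √((-202)² + 1²) - 2502 = √(40804 + 1) - 2502 = √40805 - 2502 = -2502 + √40805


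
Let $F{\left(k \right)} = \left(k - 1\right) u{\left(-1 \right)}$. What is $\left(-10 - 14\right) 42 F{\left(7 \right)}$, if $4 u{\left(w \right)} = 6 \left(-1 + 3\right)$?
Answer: $-18144$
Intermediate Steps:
$u{\left(w \right)} = 3$ ($u{\left(w \right)} = \frac{6 \left(-1 + 3\right)}{4} = \frac{6 \cdot 2}{4} = \frac{1}{4} \cdot 12 = 3$)
$F{\left(k \right)} = -3 + 3 k$ ($F{\left(k \right)} = \left(k - 1\right) 3 = \left(-1 + k\right) 3 = -3 + 3 k$)
$\left(-10 - 14\right) 42 F{\left(7 \right)} = \left(-10 - 14\right) 42 \left(-3 + 3 \cdot 7\right) = \left(-24\right) 42 \left(-3 + 21\right) = \left(-1008\right) 18 = -18144$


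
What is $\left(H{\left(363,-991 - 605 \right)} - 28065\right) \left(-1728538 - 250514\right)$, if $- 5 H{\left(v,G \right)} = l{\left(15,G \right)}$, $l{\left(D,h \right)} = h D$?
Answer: $46066393404$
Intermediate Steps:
$l{\left(D,h \right)} = D h$
$H{\left(v,G \right)} = - 3 G$ ($H{\left(v,G \right)} = - \frac{15 G}{5} = - 3 G$)
$\left(H{\left(363,-991 - 605 \right)} - 28065\right) \left(-1728538 - 250514\right) = \left(- 3 \left(-991 - 605\right) - 28065\right) \left(-1728538 - 250514\right) = \left(- 3 \left(-991 - 605\right) - 28065\right) \left(-1979052\right) = \left(\left(-3\right) \left(-1596\right) - 28065\right) \left(-1979052\right) = \left(4788 - 28065\right) \left(-1979052\right) = \left(-23277\right) \left(-1979052\right) = 46066393404$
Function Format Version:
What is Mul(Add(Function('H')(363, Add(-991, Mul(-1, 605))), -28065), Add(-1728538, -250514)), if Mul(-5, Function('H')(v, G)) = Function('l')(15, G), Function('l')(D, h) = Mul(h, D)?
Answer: 46066393404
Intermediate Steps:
Function('l')(D, h) = Mul(D, h)
Function('H')(v, G) = Mul(-3, G) (Function('H')(v, G) = Mul(Rational(-1, 5), Mul(15, G)) = Mul(-3, G))
Mul(Add(Function('H')(363, Add(-991, Mul(-1, 605))), -28065), Add(-1728538, -250514)) = Mul(Add(Mul(-3, Add(-991, Mul(-1, 605))), -28065), Add(-1728538, -250514)) = Mul(Add(Mul(-3, Add(-991, -605)), -28065), -1979052) = Mul(Add(Mul(-3, -1596), -28065), -1979052) = Mul(Add(4788, -28065), -1979052) = Mul(-23277, -1979052) = 46066393404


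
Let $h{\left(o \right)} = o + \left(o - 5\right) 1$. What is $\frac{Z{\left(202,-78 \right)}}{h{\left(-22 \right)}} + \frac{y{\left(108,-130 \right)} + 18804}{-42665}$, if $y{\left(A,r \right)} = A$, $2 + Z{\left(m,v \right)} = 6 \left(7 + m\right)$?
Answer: $- \frac{7763324}{298655} \approx -25.994$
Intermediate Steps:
$Z{\left(m,v \right)} = 40 + 6 m$ ($Z{\left(m,v \right)} = -2 + 6 \left(7 + m\right) = -2 + \left(42 + 6 m\right) = 40 + 6 m$)
$h{\left(o \right)} = -5 + 2 o$ ($h{\left(o \right)} = o + \left(-5 + o\right) 1 = o + \left(-5 + o\right) = -5 + 2 o$)
$\frac{Z{\left(202,-78 \right)}}{h{\left(-22 \right)}} + \frac{y{\left(108,-130 \right)} + 18804}{-42665} = \frac{40 + 6 \cdot 202}{-5 + 2 \left(-22\right)} + \frac{108 + 18804}{-42665} = \frac{40 + 1212}{-5 - 44} + 18912 \left(- \frac{1}{42665}\right) = \frac{1252}{-49} - \frac{18912}{42665} = 1252 \left(- \frac{1}{49}\right) - \frac{18912}{42665} = - \frac{1252}{49} - \frac{18912}{42665} = - \frac{7763324}{298655}$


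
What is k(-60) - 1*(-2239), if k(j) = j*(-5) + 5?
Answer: 2544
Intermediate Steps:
k(j) = 5 - 5*j (k(j) = -5*j + 5 = 5 - 5*j)
k(-60) - 1*(-2239) = (5 - 5*(-60)) - 1*(-2239) = (5 + 300) + 2239 = 305 + 2239 = 2544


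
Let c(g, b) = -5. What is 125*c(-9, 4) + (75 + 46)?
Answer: -504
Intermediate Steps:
125*c(-9, 4) + (75 + 46) = 125*(-5) + (75 + 46) = -625 + 121 = -504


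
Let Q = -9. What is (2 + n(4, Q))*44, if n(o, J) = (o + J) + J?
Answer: -528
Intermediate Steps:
n(o, J) = o + 2*J (n(o, J) = (J + o) + J = o + 2*J)
(2 + n(4, Q))*44 = (2 + (4 + 2*(-9)))*44 = (2 + (4 - 18))*44 = (2 - 14)*44 = -12*44 = -528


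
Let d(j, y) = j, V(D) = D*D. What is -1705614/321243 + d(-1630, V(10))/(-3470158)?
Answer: -986371073487/185793994399 ≈ -5.3090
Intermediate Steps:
V(D) = D²
-1705614/321243 + d(-1630, V(10))/(-3470158) = -1705614/321243 - 1630/(-3470158) = -1705614*1/321243 - 1630*(-1/3470158) = -568538/107081 + 815/1735079 = -986371073487/185793994399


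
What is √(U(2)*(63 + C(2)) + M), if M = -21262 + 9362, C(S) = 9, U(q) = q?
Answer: 2*I*√2939 ≈ 108.43*I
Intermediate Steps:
M = -11900
√(U(2)*(63 + C(2)) + M) = √(2*(63 + 9) - 11900) = √(2*72 - 11900) = √(144 - 11900) = √(-11756) = 2*I*√2939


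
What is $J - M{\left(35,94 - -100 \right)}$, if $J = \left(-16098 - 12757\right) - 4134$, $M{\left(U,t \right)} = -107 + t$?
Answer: $-33076$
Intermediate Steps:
$J = -32989$ ($J = -28855 - 4134 = -32989$)
$J - M{\left(35,94 - -100 \right)} = -32989 - \left(-107 + \left(94 - -100\right)\right) = -32989 - \left(-107 + \left(94 + 100\right)\right) = -32989 - \left(-107 + 194\right) = -32989 - 87 = -33076$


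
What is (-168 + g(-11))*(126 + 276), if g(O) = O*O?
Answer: -18894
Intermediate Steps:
g(O) = O²
(-168 + g(-11))*(126 + 276) = (-168 + (-11)²)*(126 + 276) = (-168 + 121)*402 = -47*402 = -18894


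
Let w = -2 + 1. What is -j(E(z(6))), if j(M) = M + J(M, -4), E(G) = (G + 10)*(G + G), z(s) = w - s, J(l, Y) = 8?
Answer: 34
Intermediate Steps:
w = -1
z(s) = -1 - s
E(G) = 2*G*(10 + G) (E(G) = (10 + G)*(2*G) = 2*G*(10 + G))
j(M) = 8 + M (j(M) = M + 8 = 8 + M)
-j(E(z(6))) = -(8 + 2*(-1 - 1*6)*(10 + (-1 - 1*6))) = -(8 + 2*(-1 - 6)*(10 + (-1 - 6))) = -(8 + 2*(-7)*(10 - 7)) = -(8 + 2*(-7)*3) = -(8 - 42) = -1*(-34) = 34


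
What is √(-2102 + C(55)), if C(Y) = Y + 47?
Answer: 20*I*√5 ≈ 44.721*I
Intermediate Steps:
C(Y) = 47 + Y
√(-2102 + C(55)) = √(-2102 + (47 + 55)) = √(-2102 + 102) = √(-2000) = 20*I*√5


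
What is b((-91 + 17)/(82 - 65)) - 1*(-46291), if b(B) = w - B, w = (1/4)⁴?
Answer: 201477393/4352 ≈ 46295.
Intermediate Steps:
w = 1/256 (w = (¼)⁴ = 1/256 ≈ 0.0039063)
b(B) = 1/256 - B
b((-91 + 17)/(82 - 65)) - 1*(-46291) = (1/256 - (-91 + 17)/(82 - 65)) - 1*(-46291) = (1/256 - (-74)/17) + 46291 = (1/256 - 1*(-74/17)) + 46291 = (1/256 + 74/17) + 46291 = 18961/4352 + 46291 = 201477393/4352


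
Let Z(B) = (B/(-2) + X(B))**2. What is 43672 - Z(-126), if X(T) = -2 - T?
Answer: 8703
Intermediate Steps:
Z(B) = (-2 - 3*B/2)**2 (Z(B) = (B/(-2) + (-2 - B))**2 = (B*(-1/2) + (-2 - B))**2 = (-B/2 + (-2 - B))**2 = (-2 - 3*B/2)**2)
43672 - Z(-126) = 43672 - (4 + 3*(-126))**2/4 = 43672 - (4 - 378)**2/4 = 43672 - (-374)**2/4 = 43672 - 139876/4 = 43672 - 1*34969 = 43672 - 34969 = 8703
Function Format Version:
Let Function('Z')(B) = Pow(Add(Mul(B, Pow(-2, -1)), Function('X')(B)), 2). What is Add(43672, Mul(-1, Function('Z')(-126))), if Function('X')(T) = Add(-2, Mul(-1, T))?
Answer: 8703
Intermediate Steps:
Function('Z')(B) = Pow(Add(-2, Mul(Rational(-3, 2), B)), 2) (Function('Z')(B) = Pow(Add(Mul(B, Pow(-2, -1)), Add(-2, Mul(-1, B))), 2) = Pow(Add(Mul(B, Rational(-1, 2)), Add(-2, Mul(-1, B))), 2) = Pow(Add(Mul(Rational(-1, 2), B), Add(-2, Mul(-1, B))), 2) = Pow(Add(-2, Mul(Rational(-3, 2), B)), 2))
Add(43672, Mul(-1, Function('Z')(-126))) = Add(43672, Mul(-1, Mul(Rational(1, 4), Pow(Add(4, Mul(3, -126)), 2)))) = Add(43672, Mul(-1, Mul(Rational(1, 4), Pow(Add(4, -378), 2)))) = Add(43672, Mul(-1, Mul(Rational(1, 4), Pow(-374, 2)))) = Add(43672, Mul(-1, Mul(Rational(1, 4), 139876))) = Add(43672, Mul(-1, 34969)) = Add(43672, -34969) = 8703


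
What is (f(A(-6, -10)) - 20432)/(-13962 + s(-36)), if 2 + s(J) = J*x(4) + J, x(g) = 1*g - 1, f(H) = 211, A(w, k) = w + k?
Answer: 20221/14108 ≈ 1.4333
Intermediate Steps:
A(w, k) = k + w
x(g) = -1 + g (x(g) = g - 1 = -1 + g)
s(J) = -2 + 4*J (s(J) = -2 + (J*(-1 + 4) + J) = -2 + (J*3 + J) = -2 + (3*J + J) = -2 + 4*J)
(f(A(-6, -10)) - 20432)/(-13962 + s(-36)) = (211 - 20432)/(-13962 + (-2 + 4*(-36))) = -20221/(-13962 + (-2 - 144)) = -20221/(-13962 - 146) = -20221/(-14108) = -20221*(-1/14108) = 20221/14108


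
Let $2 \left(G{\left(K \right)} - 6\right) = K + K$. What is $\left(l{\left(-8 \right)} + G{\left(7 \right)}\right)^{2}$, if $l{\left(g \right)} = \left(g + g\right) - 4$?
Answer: $49$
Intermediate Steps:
$G{\left(K \right)} = 6 + K$ ($G{\left(K \right)} = 6 + \frac{K + K}{2} = 6 + \frac{2 K}{2} = 6 + K$)
$l{\left(g \right)} = -4 + 2 g$ ($l{\left(g \right)} = 2 g - 4 = -4 + 2 g$)
$\left(l{\left(-8 \right)} + G{\left(7 \right)}\right)^{2} = \left(\left(-4 + 2 \left(-8\right)\right) + \left(6 + 7\right)\right)^{2} = \left(\left(-4 - 16\right) + 13\right)^{2} = \left(-20 + 13\right)^{2} = \left(-7\right)^{2} = 49$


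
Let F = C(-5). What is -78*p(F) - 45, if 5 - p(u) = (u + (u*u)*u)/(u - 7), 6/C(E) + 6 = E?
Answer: -4295229/10043 ≈ -427.68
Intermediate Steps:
C(E) = 6/(-6 + E)
F = -6/11 (F = 6/(-6 - 5) = 6/(-11) = 6*(-1/11) = -6/11 ≈ -0.54545)
p(u) = 5 - (u + u³)/(-7 + u) (p(u) = 5 - (u + (u*u)*u)/(u - 7) = 5 - (u + u²*u)/(-7 + u) = 5 - (u + u³)/(-7 + u))
-78*p(F) - 45 = -78*(-35 - (-6/11)³ + 4*(-6/11))/(-7 - 6/11) - 45 = -78*(-35 - 1*(-216/1331) - 24/11)/(-83/11) - 45 = -(-858)*(-35 + 216/1331 - 24/11)/83 - 45 = -(-858)*(-49273)/(83*1331) - 45 = -78*49273/10043 - 45 = -3843294/10043 - 45 = -4295229/10043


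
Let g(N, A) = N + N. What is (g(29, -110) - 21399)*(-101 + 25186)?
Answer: -535338985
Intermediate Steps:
g(N, A) = 2*N
(g(29, -110) - 21399)*(-101 + 25186) = (2*29 - 21399)*(-101 + 25186) = (58 - 21399)*25085 = -21341*25085 = -535338985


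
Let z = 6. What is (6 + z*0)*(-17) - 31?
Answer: -133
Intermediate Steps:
(6 + z*0)*(-17) - 31 = (6 + 6*0)*(-17) - 31 = (6 + 0)*(-17) - 31 = 6*(-17) - 31 = -102 - 31 = -133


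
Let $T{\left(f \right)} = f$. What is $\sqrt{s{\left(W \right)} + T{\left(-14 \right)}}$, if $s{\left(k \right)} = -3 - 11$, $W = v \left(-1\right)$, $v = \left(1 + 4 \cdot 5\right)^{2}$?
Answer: $2 i \sqrt{7} \approx 5.2915 i$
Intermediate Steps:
$v = 441$ ($v = \left(1 + 20\right)^{2} = 21^{2} = 441$)
$W = -441$ ($W = 441 \left(-1\right) = -441$)
$s{\left(k \right)} = -14$
$\sqrt{s{\left(W \right)} + T{\left(-14 \right)}} = \sqrt{-14 - 14} = \sqrt{-28} = 2 i \sqrt{7}$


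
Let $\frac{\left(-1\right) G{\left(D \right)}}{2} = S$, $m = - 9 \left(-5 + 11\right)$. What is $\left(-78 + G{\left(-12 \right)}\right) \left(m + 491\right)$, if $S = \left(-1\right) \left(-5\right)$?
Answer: $-38456$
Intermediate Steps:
$S = 5$
$m = -54$ ($m = \left(-9\right) 6 = -54$)
$G{\left(D \right)} = -10$ ($G{\left(D \right)} = \left(-2\right) 5 = -10$)
$\left(-78 + G{\left(-12 \right)}\right) \left(m + 491\right) = \left(-78 - 10\right) \left(-54 + 491\right) = \left(-88\right) 437 = -38456$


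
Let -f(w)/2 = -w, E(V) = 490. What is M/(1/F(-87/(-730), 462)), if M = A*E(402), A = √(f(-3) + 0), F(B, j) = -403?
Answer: -197470*I*√6 ≈ -4.837e+5*I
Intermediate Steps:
f(w) = 2*w (f(w) = -(-2)*w = 2*w)
A = I*√6 (A = √(2*(-3) + 0) = √(-6 + 0) = √(-6) = I*√6 ≈ 2.4495*I)
M = 490*I*√6 (M = (I*√6)*490 = 490*I*√6 ≈ 1200.3*I)
M/(1/F(-87/(-730), 462)) = (490*I*√6)/(1/(-403)) = (490*I*√6)/(-1/403) = (490*I*√6)*(-403) = -197470*I*√6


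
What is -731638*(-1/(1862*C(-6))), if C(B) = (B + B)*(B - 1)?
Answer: 365819/78204 ≈ 4.6777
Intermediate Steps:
C(B) = 2*B*(-1 + B) (C(B) = (2*B)*(-1 + B) = 2*B*(-1 + B))
-731638*(-1/(1862*C(-6))) = -731638*1/(22344*(-1 - 6)) = -731638/(((2*(-6)*(-7))*(-38))*49) = -731638/((84*(-38))*49) = -731638/((-3192*49)) = -731638/(-156408) = -731638*(-1/156408) = 365819/78204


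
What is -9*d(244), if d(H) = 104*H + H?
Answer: -230580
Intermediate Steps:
d(H) = 105*H
-9*d(244) = -945*244 = -9*25620 = -230580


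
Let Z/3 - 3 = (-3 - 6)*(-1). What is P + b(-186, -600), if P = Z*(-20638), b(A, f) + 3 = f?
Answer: -743571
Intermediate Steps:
Z = 36 (Z = 9 + 3*((-3 - 6)*(-1)) = 9 + 3*(-9*(-1)) = 9 + 3*9 = 9 + 27 = 36)
b(A, f) = -3 + f
P = -742968 (P = 36*(-20638) = -742968)
P + b(-186, -600) = -742968 + (-3 - 600) = -742968 - 603 = -743571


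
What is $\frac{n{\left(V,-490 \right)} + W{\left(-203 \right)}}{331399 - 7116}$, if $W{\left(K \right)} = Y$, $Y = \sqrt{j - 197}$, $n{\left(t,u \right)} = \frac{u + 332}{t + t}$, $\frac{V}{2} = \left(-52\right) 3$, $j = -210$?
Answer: $\frac{79}{101176296} + \frac{i \sqrt{407}}{324283} \approx 7.8082 \cdot 10^{-7} + 6.2212 \cdot 10^{-5} i$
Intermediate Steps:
$V = -312$ ($V = 2 \left(\left(-52\right) 3\right) = 2 \left(-156\right) = -312$)
$n{\left(t,u \right)} = \frac{332 + u}{2 t}$
$Y = i \sqrt{407}$ ($Y = \sqrt{-210 - 197} = \sqrt{-407} = i \sqrt{407} \approx 20.174 i$)
$W{\left(K \right)} = i \sqrt{407}$
$\frac{n{\left(V,-490 \right)} + W{\left(-203 \right)}}{331399 - 7116} = \frac{\frac{332 - 490}{2 \left(-312\right)} + i \sqrt{407}}{331399 - 7116} = \frac{\frac{1}{2} \left(- \frac{1}{312}\right) \left(-158\right) + i \sqrt{407}}{324283} = \left(\frac{79}{312} + i \sqrt{407}\right) \frac{1}{324283} = \frac{79}{101176296} + \frac{i \sqrt{407}}{324283}$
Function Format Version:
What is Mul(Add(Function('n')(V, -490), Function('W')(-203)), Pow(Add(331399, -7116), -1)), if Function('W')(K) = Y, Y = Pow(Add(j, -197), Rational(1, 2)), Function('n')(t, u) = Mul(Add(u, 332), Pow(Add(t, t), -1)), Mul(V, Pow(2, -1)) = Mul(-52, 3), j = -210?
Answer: Add(Rational(79, 101176296), Mul(Rational(1, 324283), I, Pow(407, Rational(1, 2)))) ≈ Add(7.8082e-7, Mul(6.2212e-5, I))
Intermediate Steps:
V = -312 (V = Mul(2, Mul(-52, 3)) = Mul(2, -156) = -312)
Function('n')(t, u) = Mul(Rational(1, 2), Pow(t, -1), Add(332, u)) (Function('n')(t, u) = Mul(Add(332, u), Pow(Mul(2, t), -1)) = Mul(Add(332, u), Mul(Rational(1, 2), Pow(t, -1))) = Mul(Rational(1, 2), Pow(t, -1), Add(332, u)))
Y = Mul(I, Pow(407, Rational(1, 2))) (Y = Pow(Add(-210, -197), Rational(1, 2)) = Pow(-407, Rational(1, 2)) = Mul(I, Pow(407, Rational(1, 2))) ≈ Mul(20.174, I))
Function('W')(K) = Mul(I, Pow(407, Rational(1, 2)))
Mul(Add(Function('n')(V, -490), Function('W')(-203)), Pow(Add(331399, -7116), -1)) = Mul(Add(Mul(Rational(1, 2), Pow(-312, -1), Add(332, -490)), Mul(I, Pow(407, Rational(1, 2)))), Pow(Add(331399, -7116), -1)) = Mul(Add(Mul(Rational(1, 2), Rational(-1, 312), -158), Mul(I, Pow(407, Rational(1, 2)))), Pow(324283, -1)) = Mul(Add(Rational(79, 312), Mul(I, Pow(407, Rational(1, 2)))), Rational(1, 324283)) = Add(Rational(79, 101176296), Mul(Rational(1, 324283), I, Pow(407, Rational(1, 2))))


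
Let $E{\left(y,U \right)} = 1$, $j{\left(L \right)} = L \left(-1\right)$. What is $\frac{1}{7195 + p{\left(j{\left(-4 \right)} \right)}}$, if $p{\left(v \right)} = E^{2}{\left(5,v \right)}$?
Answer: $\frac{1}{7196} \approx 0.00013897$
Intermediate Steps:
$j{\left(L \right)} = - L$
$p{\left(v \right)} = 1$ ($p{\left(v \right)} = 1^{2} = 1$)
$\frac{1}{7195 + p{\left(j{\left(-4 \right)} \right)}} = \frac{1}{7195 + 1} = \frac{1}{7196}$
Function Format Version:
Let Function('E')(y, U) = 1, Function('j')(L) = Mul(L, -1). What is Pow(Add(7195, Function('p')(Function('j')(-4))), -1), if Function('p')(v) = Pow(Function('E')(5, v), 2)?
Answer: Rational(1, 7196) ≈ 0.00013897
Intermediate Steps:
Function('j')(L) = Mul(-1, L)
Function('p')(v) = 1 (Function('p')(v) = Pow(1, 2) = 1)
Pow(Add(7195, Function('p')(Function('j')(-4))), -1) = Pow(Add(7195, 1), -1) = Pow(7196, -1) = Rational(1, 7196)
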